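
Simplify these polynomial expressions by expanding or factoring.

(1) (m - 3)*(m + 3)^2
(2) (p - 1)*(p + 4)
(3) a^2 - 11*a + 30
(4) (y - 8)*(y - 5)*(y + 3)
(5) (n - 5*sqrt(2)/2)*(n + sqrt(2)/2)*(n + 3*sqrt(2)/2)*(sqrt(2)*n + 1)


(1) = m^3 + 3*m^2 - 9*m - 27
(2) = p^2 + 3*p - 4
(3) = (a - 6)*(a - 5)
(4) = y^3 - 10*y^2 + y + 120
(5) = sqrt(2)*n^4 - 9*sqrt(2)*n^2 - 16*n - 15*sqrt(2)/4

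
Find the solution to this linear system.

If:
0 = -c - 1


Then:
c = -1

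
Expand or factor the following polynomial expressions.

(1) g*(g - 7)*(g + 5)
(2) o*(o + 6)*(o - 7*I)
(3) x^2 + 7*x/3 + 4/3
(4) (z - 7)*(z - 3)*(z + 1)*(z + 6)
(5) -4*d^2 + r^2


(1) = g^3 - 2*g^2 - 35*g
(2) = o^3 + 6*o^2 - 7*I*o^2 - 42*I*o
(3) = (x + 1)*(x + 4/3)
(4) = z^4 - 3*z^3 - 43*z^2 + 87*z + 126
(5) = (-2*d + r)*(2*d + r)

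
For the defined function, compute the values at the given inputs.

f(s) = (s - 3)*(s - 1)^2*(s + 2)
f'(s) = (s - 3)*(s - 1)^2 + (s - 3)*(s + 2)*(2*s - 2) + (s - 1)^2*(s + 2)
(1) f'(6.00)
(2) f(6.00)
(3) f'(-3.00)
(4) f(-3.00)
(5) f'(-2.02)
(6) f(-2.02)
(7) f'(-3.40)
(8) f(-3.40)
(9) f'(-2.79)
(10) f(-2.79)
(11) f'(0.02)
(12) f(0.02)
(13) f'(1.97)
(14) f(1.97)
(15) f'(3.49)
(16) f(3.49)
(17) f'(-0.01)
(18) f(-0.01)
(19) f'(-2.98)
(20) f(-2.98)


(1) = 515.00
(2) = 600.00
(3) = -160.00
(4) = 96.00
(5) = -46.57
(6) = 0.92
(7) = -229.86
(8) = 173.47
(9) = -129.19
(10) = 65.70
(11) = 10.88
(12) = -5.78
(13) = -5.17
(14) = -3.85
(15) = 50.47
(16) = 16.68
(17) = 11.06
(18) = -6.11
(19) = -156.90
(20) = 92.83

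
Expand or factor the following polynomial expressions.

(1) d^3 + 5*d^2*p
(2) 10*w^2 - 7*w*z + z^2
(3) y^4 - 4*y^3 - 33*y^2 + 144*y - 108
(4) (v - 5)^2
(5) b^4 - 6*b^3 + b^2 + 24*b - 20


(1) = d^2*(d + 5*p)
(2) = (-5*w + z)*(-2*w + z)
(3) = (y - 6)*(y - 3)*(y - 1)*(y + 6)
(4) = v^2 - 10*v + 25
(5) = (b - 5)*(b - 2)*(b - 1)*(b + 2)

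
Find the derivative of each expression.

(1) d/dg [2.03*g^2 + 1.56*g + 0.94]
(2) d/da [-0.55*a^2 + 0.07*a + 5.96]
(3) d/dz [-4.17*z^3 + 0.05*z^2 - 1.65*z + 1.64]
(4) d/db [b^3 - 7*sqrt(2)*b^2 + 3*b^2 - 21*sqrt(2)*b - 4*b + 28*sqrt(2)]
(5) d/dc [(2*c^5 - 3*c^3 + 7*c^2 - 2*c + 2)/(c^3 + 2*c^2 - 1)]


(1) = 4.06*g + 1.56
(2) = 0.07 - 1.1*a
(3) = -12.51*z^2 + 0.1*z - 1.65
(4) = 3*b^2 - 14*sqrt(2)*b + 6*b - 21*sqrt(2) - 4
(5) = (4*c^7 + 12*c^6 - 23*c^4 + 4*c^3 + 7*c^2 - 22*c + 2)/(c^6 + 4*c^5 + 4*c^4 - 2*c^3 - 4*c^2 + 1)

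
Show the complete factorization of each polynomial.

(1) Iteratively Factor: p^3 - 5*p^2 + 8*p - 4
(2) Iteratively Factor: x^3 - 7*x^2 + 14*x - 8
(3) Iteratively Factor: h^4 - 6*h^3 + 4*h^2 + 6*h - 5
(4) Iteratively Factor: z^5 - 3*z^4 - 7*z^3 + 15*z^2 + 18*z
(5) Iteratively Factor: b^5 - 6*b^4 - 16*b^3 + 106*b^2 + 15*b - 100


(1) = (p - 1)*(p^2 - 4*p + 4) = (p - 2)*(p - 1)*(p - 2)
(2) = (x - 4)*(x^2 - 3*x + 2) = (x - 4)*(x - 2)*(x - 1)
(3) = (h + 1)*(h^3 - 7*h^2 + 11*h - 5) = (h - 1)*(h + 1)*(h^2 - 6*h + 5) = (h - 1)^2*(h + 1)*(h - 5)
(4) = (z + 1)*(z^4 - 4*z^3 - 3*z^2 + 18*z) = z*(z + 1)*(z^3 - 4*z^2 - 3*z + 18) = z*(z - 3)*(z + 1)*(z^2 - z - 6) = z*(z - 3)*(z + 1)*(z + 2)*(z - 3)
(5) = (b + 1)*(b^4 - 7*b^3 - 9*b^2 + 115*b - 100) = (b - 5)*(b + 1)*(b^3 - 2*b^2 - 19*b + 20) = (b - 5)^2*(b + 1)*(b^2 + 3*b - 4) = (b - 5)^2*(b + 1)*(b + 4)*(b - 1)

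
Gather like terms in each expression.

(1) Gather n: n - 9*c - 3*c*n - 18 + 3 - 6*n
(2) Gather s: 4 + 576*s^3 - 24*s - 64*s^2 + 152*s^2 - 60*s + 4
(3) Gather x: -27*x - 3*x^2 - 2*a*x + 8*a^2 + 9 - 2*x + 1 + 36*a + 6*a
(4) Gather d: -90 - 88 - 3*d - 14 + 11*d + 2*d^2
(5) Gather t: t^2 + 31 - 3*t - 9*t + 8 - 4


(1) = -9*c + n*(-3*c - 5) - 15
(2) = 576*s^3 + 88*s^2 - 84*s + 8
(3) = 8*a^2 + 42*a - 3*x^2 + x*(-2*a - 29) + 10
(4) = 2*d^2 + 8*d - 192
(5) = t^2 - 12*t + 35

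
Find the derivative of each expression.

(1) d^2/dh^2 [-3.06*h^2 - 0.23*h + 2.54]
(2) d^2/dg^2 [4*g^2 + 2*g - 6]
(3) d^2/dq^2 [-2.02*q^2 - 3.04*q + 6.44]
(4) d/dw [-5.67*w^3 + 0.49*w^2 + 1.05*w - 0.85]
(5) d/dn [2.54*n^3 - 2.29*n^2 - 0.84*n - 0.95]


(1) = -6.12000000000000
(2) = 8
(3) = -4.04000000000000
(4) = -17.01*w^2 + 0.98*w + 1.05
(5) = 7.62*n^2 - 4.58*n - 0.84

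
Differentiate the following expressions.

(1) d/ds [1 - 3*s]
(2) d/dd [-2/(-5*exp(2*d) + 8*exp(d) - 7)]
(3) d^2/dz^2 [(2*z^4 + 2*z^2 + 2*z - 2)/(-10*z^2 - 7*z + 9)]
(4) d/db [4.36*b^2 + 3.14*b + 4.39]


(1) = -3
(2) = (16 - 20*exp(d))*exp(d)/(5*exp(2*d) - 8*exp(d) + 7)^2
(3) = 4*(-100*z^6 - 210*z^5 + 123*z^4 + 474*z^3 - 456*z^2 - 60*z - 5)/(1000*z^6 + 2100*z^5 - 1230*z^4 - 3437*z^3 + 1107*z^2 + 1701*z - 729)
(4) = 8.72*b + 3.14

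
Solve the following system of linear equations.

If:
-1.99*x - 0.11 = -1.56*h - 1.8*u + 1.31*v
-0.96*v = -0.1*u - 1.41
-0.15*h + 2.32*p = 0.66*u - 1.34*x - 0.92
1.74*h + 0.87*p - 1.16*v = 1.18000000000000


Then:
h = 0.209229649948799*x + 1.83244757369611
p = -0.2795653949859*x - 0.419082030078895
u = 1.00003611536423*x - 0.495662796723413
v = 0.104170428683774*x + 1.41711845867464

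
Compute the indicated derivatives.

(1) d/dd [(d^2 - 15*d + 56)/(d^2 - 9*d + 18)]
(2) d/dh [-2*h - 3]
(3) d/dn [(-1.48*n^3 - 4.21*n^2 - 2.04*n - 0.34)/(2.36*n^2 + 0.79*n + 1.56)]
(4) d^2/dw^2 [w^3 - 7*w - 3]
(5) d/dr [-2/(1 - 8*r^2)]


(1) = 2*(3*d^2 - 38*d + 117)/(d^4 - 18*d^3 + 117*d^2 - 324*d + 324)
(2) = -2
(3) = (-3.4928*n^4 - 2.3384*n^3 - 5.4379*n^2 - 11.5304*n - 2.9138)/(5.5696*n^4 + 3.7288*n^3 + 7.9873*n^2 + 2.4648*n + 2.4336)
(4) = 6*w
(5) = -32*r/(8*r^2 - 1)^2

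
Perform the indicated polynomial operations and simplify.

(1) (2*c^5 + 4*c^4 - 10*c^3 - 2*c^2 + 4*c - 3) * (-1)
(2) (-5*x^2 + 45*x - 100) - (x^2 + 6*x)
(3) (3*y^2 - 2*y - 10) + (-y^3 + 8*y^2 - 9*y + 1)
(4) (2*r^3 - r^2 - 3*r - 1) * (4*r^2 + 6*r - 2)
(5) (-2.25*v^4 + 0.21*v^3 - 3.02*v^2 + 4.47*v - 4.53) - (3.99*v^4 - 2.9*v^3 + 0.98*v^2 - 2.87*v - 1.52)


(1) = -2*c^5 - 4*c^4 + 10*c^3 + 2*c^2 - 4*c + 3
(2) = -6*x^2 + 39*x - 100
(3) = -y^3 + 11*y^2 - 11*y - 9
(4) = 8*r^5 + 8*r^4 - 22*r^3 - 20*r^2 + 2
(5) = -6.24*v^4 + 3.11*v^3 - 4.0*v^2 + 7.34*v - 3.01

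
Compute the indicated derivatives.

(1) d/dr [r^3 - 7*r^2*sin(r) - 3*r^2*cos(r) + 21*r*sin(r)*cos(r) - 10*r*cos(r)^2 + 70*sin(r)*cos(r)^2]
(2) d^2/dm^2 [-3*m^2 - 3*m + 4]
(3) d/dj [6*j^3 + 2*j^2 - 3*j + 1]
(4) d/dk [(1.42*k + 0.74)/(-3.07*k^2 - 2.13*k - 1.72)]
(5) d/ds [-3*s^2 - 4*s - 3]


(1) = 3*r^2*sin(r) - 7*r^2*cos(r) + 3*r^2 - 14*r*sin(r) + 10*r*sin(2*r) - 6*r*cos(r) + 21*r*cos(2*r) + 21*sin(2*r)/2 + 35*cos(r)/2 - 5*cos(2*r) + 105*cos(3*r)/2 - 5
(2) = -6
(3) = 18*j^2 + 4*j - 3
(4) = (4.3594*k^2 + 4.5436*k - 0.8662)/(9.4249*k^4 + 13.0782*k^3 + 15.0977*k^2 + 7.3272*k + 2.9584)
(5) = -6*s - 4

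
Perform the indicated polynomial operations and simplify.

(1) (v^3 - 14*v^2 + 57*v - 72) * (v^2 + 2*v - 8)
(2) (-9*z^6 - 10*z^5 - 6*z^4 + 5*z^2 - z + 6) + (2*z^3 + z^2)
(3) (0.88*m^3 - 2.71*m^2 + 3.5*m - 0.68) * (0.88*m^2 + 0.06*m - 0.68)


(1) = v^5 - 12*v^4 + 21*v^3 + 154*v^2 - 600*v + 576
(2) = -9*z^6 - 10*z^5 - 6*z^4 + 2*z^3 + 6*z^2 - z + 6
(3) = 0.7744*m^5 - 2.332*m^4 + 2.319*m^3 + 1.4544*m^2 - 2.4208*m + 0.4624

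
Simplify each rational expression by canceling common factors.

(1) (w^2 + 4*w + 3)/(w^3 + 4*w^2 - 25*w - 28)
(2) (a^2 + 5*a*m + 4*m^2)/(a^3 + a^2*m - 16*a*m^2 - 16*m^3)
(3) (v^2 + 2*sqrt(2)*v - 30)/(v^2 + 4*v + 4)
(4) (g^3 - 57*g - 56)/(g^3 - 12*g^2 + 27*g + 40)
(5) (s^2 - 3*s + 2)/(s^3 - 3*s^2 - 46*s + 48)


(1) = (w + 3)/(w^2 + 3*w - 28)
(2) = 1/(a - 4*m)
(3) = (v^2 + 2*sqrt(2)*v - 30)/(v^2 + 4*v + 4)
(4) = (g + 7)/(g - 5)
(5) = (s - 2)/(s^2 - 2*s - 48)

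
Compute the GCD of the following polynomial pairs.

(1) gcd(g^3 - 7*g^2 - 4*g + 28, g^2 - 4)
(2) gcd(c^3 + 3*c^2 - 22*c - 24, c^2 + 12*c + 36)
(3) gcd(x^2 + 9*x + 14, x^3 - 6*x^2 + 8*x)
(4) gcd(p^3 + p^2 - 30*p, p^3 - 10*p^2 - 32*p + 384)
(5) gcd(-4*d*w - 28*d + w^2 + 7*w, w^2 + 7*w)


(1) = gcd((g - 7)*(g - 2)*(g + 2), (g - 2)*(g + 2)) = g^2 - 4
(2) = gcd((c - 4)*(c + 1)*(c + 6), (c + 6)^2) = c + 6
(3) = gcd((x + 2)*(x + 7), x*(x - 4)*(x - 2)) = 1
(4) = gcd(p*(p - 5)*(p + 6), (p - 8)^2*(p + 6)) = p + 6
(5) = w + 7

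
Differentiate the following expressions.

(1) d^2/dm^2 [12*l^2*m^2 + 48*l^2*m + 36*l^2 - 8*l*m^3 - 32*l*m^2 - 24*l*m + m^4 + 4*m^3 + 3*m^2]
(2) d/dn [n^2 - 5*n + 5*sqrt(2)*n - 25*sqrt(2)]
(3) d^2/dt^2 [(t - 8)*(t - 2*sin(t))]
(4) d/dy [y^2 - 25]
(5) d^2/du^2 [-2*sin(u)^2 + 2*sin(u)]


(1) = 24*l^2 - 48*l*m - 64*l + 12*m^2 + 24*m + 6
(2) = 2*n - 5 + 5*sqrt(2)
(3) = 2*(t - 8)*sin(t) - 4*cos(t) + 2
(4) = 2*y
(5) = -2*sin(u) - 4*cos(2*u)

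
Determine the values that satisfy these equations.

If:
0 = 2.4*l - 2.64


Then:
l = 1.10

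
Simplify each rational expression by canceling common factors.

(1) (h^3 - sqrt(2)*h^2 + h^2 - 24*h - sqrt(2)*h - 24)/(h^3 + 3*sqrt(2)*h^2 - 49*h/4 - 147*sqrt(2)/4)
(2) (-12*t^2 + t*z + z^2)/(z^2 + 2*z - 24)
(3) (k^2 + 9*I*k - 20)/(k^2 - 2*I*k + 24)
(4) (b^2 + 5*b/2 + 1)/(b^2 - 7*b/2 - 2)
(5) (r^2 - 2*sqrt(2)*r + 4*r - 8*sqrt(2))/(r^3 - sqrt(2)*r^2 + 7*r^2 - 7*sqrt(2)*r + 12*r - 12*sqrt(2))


(1) = (4*h^2 + h*(4 - 16*sqrt(2)) - 16*sqrt(2))/(4*h^2 - 49)
(2) = (-12*t^2 + t*z + z^2)/(z^2 + 2*z - 24)
(3) = (k + 5*I)/(k - 6*I)
(4) = (b + 2)/(b - 4)
(5) = (r - 2*sqrt(2))/(r^2 + r*(3 - sqrt(2)) - 3*sqrt(2))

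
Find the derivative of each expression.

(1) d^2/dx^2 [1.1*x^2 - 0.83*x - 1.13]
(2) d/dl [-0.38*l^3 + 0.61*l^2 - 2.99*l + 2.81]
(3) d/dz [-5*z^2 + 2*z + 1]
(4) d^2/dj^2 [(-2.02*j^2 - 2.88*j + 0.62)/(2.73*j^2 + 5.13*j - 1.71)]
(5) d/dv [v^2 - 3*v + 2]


(1) = 2.20000000000000
(2) = -1.14*l^2 + 1.22*l - 2.99
(3) = 2 - 10*z
(4) = (13.651092*j^3 - 28.855008*j^2 - 28.569996*j - 23.920164)/(20.346417*j^6 + 114.700131*j^5 + 177.302034*j^4 - 8.684577*j^3 - 111.057318*j^2 + 45.001899*j - 5.000211)
(5) = 2*v - 3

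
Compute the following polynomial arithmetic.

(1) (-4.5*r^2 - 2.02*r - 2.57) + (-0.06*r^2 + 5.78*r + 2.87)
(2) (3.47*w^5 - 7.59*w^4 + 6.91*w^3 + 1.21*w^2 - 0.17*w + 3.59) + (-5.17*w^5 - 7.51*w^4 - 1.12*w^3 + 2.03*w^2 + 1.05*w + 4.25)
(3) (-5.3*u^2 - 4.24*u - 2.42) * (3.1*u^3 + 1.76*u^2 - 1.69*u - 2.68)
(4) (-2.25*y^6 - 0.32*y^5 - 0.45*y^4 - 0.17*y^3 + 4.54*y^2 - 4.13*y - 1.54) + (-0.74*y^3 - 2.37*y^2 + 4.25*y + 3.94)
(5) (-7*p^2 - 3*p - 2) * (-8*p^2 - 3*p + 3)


(1) = -4.56*r^2 + 3.76*r + 0.3
(2) = -1.7*w^5 - 15.1*w^4 + 5.79*w^3 + 3.24*w^2 + 0.88*w + 7.84
(3) = -16.43*u^5 - 22.472*u^4 - 6.0074*u^3 + 17.1104*u^2 + 15.453*u + 6.4856
(4) = -2.25*y^6 - 0.32*y^5 - 0.45*y^4 - 0.91*y^3 + 2.17*y^2 + 0.12*y + 2.4
(5) = 56*p^4 + 45*p^3 + 4*p^2 - 3*p - 6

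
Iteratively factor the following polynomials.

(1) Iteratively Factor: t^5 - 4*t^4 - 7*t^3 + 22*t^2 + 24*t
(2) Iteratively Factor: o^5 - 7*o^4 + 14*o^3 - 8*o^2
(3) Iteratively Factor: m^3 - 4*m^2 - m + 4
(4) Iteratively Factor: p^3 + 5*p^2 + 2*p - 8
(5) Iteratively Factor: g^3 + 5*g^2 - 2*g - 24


(1) = (t)*(t^4 - 4*t^3 - 7*t^2 + 22*t + 24) = t*(t - 3)*(t^3 - t^2 - 10*t - 8) = t*(t - 4)*(t - 3)*(t^2 + 3*t + 2) = t*(t - 4)*(t - 3)*(t + 2)*(t + 1)
(2) = (o - 1)*(o^4 - 6*o^3 + 8*o^2) = o*(o - 1)*(o^3 - 6*o^2 + 8*o) = o*(o - 2)*(o - 1)*(o^2 - 4*o) = o*(o - 4)*(o - 2)*(o - 1)*(o)
(3) = (m + 1)*(m^2 - 5*m + 4) = (m - 4)*(m + 1)*(m - 1)
(4) = (p - 1)*(p^2 + 6*p + 8) = (p - 1)*(p + 4)*(p + 2)
(5) = (g - 2)*(g^2 + 7*g + 12) = (g - 2)*(g + 4)*(g + 3)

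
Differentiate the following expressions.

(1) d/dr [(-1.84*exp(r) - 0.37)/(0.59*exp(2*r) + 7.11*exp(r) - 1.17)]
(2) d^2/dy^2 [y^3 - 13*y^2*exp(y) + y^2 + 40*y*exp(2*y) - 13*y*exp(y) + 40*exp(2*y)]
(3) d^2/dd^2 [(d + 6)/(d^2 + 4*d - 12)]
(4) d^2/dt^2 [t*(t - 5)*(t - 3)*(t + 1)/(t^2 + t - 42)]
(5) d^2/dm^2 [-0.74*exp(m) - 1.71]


(1) = (1.0856*exp(2*r) + 0.4366*exp(r) + 4.7835)*exp(r)/(0.3481*exp(4*r) + 8.3898*exp(3*r) + 49.1715*exp(2*r) - 16.6374*exp(r) + 1.3689)
(2) = -13*y^2*exp(y) + 160*y*exp(2*y) - 65*y*exp(y) + 6*y + 320*exp(2*y) - 52*exp(y) + 2
(3) = 2/(d^3 - 6*d^2 + 12*d - 8)
(4) = 2*(t^6 + 3*t^5 - 123*t^4 - 629*t^3 + 12348*t^2 - 35154*t + 12978)/(t^6 + 3*t^5 - 123*t^4 - 251*t^3 + 5166*t^2 + 5292*t - 74088)
(5) = -0.74*exp(m)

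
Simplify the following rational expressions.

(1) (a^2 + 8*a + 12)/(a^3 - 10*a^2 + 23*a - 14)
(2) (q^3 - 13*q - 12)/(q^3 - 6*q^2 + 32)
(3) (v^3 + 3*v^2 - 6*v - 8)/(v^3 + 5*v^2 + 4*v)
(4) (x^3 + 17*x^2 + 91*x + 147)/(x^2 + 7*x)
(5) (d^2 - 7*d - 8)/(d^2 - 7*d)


(1) = (a^2 + 8*a + 12)/(a^3 - 10*a^2 + 23*a - 14)
(2) = (q^2 + 4*q + 3)/(q^2 - 2*q - 8)
(3) = (v - 2)/v
(4) = (x^2 + 10*x + 21)/x
(5) = (d^2 - 7*d - 8)/(d^2 - 7*d)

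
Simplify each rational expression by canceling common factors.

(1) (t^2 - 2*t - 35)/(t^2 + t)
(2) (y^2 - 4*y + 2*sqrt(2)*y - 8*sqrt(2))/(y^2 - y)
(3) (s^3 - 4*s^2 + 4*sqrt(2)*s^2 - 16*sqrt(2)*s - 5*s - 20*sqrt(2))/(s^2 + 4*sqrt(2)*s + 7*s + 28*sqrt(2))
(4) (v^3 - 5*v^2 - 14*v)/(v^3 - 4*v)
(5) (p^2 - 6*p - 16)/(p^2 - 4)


(1) = (t^2 - 2*t - 35)/(t^2 + t)
(2) = (y^2 + y*(-4 + 2*sqrt(2)) - 8*sqrt(2))/(y^2 - y)
(3) = (s^2 - 4*s - 5)/(s + 7)
(4) = (v - 7)/(v - 2)
(5) = (p - 8)/(p - 2)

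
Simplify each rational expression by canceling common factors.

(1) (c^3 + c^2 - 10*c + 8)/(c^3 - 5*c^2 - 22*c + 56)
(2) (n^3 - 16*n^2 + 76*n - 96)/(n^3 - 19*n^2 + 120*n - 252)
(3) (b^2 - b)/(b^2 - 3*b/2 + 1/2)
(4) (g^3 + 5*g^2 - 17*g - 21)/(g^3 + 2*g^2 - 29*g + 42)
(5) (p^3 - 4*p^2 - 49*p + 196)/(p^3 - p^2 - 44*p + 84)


(1) = (c - 1)/(c - 7)
(2) = (n^2 - 10*n + 16)/(n^2 - 13*n + 42)
(3) = 2*b/(2*b - 1)
(4) = (g + 1)/(g - 2)
(5) = (p^2 - 11*p + 28)/(p^2 - 8*p + 12)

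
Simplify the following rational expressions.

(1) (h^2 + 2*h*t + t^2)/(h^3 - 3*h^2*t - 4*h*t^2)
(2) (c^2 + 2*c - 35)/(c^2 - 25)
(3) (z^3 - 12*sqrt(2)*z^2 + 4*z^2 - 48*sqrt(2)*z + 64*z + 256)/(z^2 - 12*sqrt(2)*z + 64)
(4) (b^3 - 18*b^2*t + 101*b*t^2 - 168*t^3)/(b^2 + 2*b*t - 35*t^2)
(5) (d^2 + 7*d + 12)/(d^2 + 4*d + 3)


(1) = (-h - t)/(-h^2 + 4*h*t)
(2) = (c + 7)/(c + 5)
(3) = z + 4
(4) = (-b^3 + 18*b^2*t - 101*b*t^2 + 168*t^3)/(-b^2 - 2*b*t + 35*t^2)
(5) = (d + 4)/(d + 1)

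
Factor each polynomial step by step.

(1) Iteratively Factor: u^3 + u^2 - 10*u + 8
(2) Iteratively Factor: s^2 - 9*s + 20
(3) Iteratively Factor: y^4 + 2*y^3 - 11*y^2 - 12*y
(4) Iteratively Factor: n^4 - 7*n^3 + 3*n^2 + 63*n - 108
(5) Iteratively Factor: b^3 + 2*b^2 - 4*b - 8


(1) = (u + 4)*(u^2 - 3*u + 2) = (u - 2)*(u + 4)*(u - 1)
(2) = (s - 4)*(s - 5)
(3) = (y)*(y^3 + 2*y^2 - 11*y - 12) = y*(y - 3)*(y^2 + 5*y + 4) = y*(y - 3)*(y + 4)*(y + 1)
(4) = (n - 3)*(n^3 - 4*n^2 - 9*n + 36) = (n - 4)*(n - 3)*(n^2 - 9) = (n - 4)*(n - 3)*(n + 3)*(n - 3)
(5) = (b - 2)*(b^2 + 4*b + 4) = (b - 2)*(b + 2)*(b + 2)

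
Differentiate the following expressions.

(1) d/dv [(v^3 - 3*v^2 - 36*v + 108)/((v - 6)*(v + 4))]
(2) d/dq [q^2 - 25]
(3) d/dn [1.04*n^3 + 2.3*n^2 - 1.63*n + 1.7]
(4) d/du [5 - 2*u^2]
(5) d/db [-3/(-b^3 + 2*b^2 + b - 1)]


(1) = (v^2 + 8*v + 30)/(v^2 + 8*v + 16)
(2) = 2*q
(3) = 3.12*n^2 + 4.6*n - 1.63
(4) = -4*u
(5) = 3*(-3*b^2 + 4*b + 1)/(b^3 - 2*b^2 - b + 1)^2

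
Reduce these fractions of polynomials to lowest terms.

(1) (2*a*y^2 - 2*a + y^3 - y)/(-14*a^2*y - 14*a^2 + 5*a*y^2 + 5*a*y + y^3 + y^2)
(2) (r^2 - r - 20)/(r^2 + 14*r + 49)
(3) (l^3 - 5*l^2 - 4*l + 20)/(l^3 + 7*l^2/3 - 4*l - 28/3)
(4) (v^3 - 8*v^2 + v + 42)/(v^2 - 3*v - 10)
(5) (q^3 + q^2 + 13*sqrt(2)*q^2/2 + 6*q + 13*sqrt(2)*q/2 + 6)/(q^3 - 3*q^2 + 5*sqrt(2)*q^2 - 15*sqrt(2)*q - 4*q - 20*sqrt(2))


(1) = (2*a*y - 2*a + y^2 - y)/(-14*a^2 + 5*a*y + y^2)
(2) = (r^2 - r - 20)/(r^2 + 14*r + 49)
(3) = (3*l - 15)/(3*l + 7)
(4) = (v^2 - 10*v + 21)/(v - 5)
(5) = (2*q^2 + 13*sqrt(2)*q + 12)/(2*q^2 + q*(-8 + 10*sqrt(2)) - 40*sqrt(2))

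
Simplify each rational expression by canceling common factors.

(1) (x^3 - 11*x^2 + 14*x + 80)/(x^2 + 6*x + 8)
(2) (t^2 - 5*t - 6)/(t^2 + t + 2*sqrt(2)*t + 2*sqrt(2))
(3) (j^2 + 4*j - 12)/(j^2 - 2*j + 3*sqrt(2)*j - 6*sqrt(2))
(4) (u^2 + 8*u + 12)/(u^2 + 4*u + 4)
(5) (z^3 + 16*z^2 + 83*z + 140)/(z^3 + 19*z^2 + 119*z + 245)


(1) = (x^2 - 13*x + 40)/(x + 4)
(2) = (t - 6)/(t + 2*sqrt(2))
(3) = (j + 6)/(j + 3*sqrt(2))
(4) = (u + 6)/(u + 2)
(5) = (z + 4)/(z + 7)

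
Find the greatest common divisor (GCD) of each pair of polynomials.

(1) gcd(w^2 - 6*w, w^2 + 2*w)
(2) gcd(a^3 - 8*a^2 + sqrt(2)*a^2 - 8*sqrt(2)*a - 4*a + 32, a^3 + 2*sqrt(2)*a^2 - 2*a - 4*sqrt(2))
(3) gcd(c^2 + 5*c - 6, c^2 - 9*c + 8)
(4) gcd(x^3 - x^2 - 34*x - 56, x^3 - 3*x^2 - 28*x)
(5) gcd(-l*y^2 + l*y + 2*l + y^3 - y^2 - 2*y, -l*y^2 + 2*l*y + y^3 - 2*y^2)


(1) = gcd(w*(w - 6), w*(w + 2)) = w
(2) = gcd((a - 8)*(a - sqrt(2))*(a + 2*sqrt(2)), (a - sqrt(2))*(a + sqrt(2))*(a + 2*sqrt(2))) = a^2 + sqrt(2)*a - 4
(3) = gcd((c - 1)*(c + 6), (c - 8)*(c - 1)) = c - 1
(4) = x^2 - 3*x - 28
(5) = gcd((-l + y)*(y - 2)*(y + 1), y*(-l + y)*(y - 2)) = -l*y + 2*l + y^2 - 2*y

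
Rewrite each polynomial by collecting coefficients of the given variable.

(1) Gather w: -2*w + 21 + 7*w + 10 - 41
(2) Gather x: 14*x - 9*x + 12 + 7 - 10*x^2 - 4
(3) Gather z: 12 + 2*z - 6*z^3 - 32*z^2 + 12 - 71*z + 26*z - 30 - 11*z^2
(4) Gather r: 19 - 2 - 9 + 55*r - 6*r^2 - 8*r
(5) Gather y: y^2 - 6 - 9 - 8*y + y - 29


(1) = 5*w - 10
(2) = -10*x^2 + 5*x + 15
(3) = -6*z^3 - 43*z^2 - 43*z - 6
(4) = -6*r^2 + 47*r + 8
(5) = y^2 - 7*y - 44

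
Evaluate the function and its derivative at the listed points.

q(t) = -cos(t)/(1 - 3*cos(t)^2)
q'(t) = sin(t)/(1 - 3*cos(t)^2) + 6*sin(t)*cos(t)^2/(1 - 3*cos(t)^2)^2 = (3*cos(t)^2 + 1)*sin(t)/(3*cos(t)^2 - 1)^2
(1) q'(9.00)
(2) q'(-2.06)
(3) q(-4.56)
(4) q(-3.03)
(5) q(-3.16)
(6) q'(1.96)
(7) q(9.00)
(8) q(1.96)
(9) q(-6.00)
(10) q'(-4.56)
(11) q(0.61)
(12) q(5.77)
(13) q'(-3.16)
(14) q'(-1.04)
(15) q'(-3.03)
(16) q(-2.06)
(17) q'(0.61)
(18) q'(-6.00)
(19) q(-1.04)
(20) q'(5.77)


(1) = 0.65
(2) = -12.88
(3) = 0.16
(4) = -0.51
(5) = -0.50
(6) = 4.11
(7) = -0.61
(8) = 0.67
(9) = 0.54
(10) = 1.22
(11) = 0.81
(12) = 0.68
(13) = 0.02
(14) = -28.53
(15) = -0.11
(16) = 1.39
(17) = 1.68
(18) = 0.34
(19) = -2.19
(20) = -0.99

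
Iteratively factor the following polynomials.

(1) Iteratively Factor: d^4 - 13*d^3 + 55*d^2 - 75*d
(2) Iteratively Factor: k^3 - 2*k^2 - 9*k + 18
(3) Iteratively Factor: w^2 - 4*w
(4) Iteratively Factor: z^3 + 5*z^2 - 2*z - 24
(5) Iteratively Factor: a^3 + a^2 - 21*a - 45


(1) = (d - 5)*(d^3 - 8*d^2 + 15*d) = (d - 5)^2*(d^2 - 3*d) = d*(d - 5)^2*(d - 3)
(2) = (k - 3)*(k^2 + k - 6) = (k - 3)*(k - 2)*(k + 3)
(3) = (w - 4)*(w)
(4) = (z + 3)*(z^2 + 2*z - 8) = (z + 3)*(z + 4)*(z - 2)
(5) = (a - 5)*(a^2 + 6*a + 9) = (a - 5)*(a + 3)*(a + 3)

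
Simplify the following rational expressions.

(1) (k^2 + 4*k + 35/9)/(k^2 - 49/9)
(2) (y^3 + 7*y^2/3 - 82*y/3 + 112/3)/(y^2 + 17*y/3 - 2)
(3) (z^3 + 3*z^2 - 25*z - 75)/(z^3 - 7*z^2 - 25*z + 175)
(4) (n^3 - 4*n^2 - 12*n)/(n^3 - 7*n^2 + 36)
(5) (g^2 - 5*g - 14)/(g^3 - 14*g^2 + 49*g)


(1) = (3*k + 5)/(3*k - 7)
(2) = (3*y^3 + 7*y^2 - 82*y + 112)/(3*y^2 + 17*y - 6)
(3) = (z + 3)/(z - 7)
(4) = n/(n - 3)
(5) = (g + 2)/(g^2 - 7*g)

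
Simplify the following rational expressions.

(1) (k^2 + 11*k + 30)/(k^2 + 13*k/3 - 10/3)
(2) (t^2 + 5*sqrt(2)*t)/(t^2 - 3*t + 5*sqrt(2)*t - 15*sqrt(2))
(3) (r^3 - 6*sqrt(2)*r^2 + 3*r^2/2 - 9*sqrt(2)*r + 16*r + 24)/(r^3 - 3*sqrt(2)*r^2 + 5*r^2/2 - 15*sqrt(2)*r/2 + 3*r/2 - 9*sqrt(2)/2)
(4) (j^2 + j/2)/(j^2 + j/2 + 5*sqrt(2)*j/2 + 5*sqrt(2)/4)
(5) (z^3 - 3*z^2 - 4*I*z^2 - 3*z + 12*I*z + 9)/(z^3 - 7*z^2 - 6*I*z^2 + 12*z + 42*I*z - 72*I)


(1) = (3*k + 18)/(3*k - 2)
(2) = t/(t - 3)
(3) = (4*r^2 - 24*sqrt(2)*r + 64)/(4*r^2 + r*(4 - 12*sqrt(2)) - 12*sqrt(2))
(4) = 8*j/(8*j + 20*sqrt(2))
(5) = (z^2 - 4*I*z - 3)/(z^2 + z*(-4 - 6*I) + 24*I)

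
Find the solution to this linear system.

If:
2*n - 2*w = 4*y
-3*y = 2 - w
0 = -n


Then:
n = 0
w = 4/5
y = -2/5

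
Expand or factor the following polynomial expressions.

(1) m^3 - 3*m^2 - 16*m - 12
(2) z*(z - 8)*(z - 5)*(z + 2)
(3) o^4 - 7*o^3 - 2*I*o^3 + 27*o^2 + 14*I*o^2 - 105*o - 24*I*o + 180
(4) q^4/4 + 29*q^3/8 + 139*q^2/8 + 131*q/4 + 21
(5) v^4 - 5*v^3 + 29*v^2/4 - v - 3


(1) = (m - 6)*(m + 1)*(m + 2)
(2) = z^4 - 11*z^3 + 14*z^2 + 80*z
(3) = (o - 4)*(o - 3)*(o - 5*I)*(o + 3*I)
(4) = (q/4 + 1)*(q + 3/2)*(q + 2)*(q + 7)
(5) = (v - 2)^2*(v - 3/2)*(v + 1/2)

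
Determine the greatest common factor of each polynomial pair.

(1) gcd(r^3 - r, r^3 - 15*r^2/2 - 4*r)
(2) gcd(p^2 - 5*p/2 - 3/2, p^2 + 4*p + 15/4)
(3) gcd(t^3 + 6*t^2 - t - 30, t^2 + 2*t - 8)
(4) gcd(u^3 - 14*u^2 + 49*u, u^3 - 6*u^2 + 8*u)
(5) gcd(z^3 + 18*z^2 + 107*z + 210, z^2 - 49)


(1) = r
(2) = gcd((p - 3)*(p + 1/2), (p + 3/2)*(p + 5/2)) = 1
(3) = gcd((t - 2)*(t + 3)*(t + 5), (t - 2)*(t + 4)) = t - 2
(4) = gcd(u*(u - 7)^2, u*(u - 4)*(u - 2)) = u
(5) = z + 7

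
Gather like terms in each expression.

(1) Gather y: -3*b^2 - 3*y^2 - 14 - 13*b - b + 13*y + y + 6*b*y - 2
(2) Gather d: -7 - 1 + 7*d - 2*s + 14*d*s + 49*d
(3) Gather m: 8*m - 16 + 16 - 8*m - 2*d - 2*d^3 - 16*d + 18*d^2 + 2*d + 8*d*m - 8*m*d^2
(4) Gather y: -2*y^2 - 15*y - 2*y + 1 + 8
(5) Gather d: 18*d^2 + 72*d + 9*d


(1) = -3*b^2 - 14*b - 3*y^2 + y*(6*b + 14) - 16
(2) = d*(14*s + 56) - 2*s - 8
(3) = -2*d^3 + 18*d^2 - 16*d + m*(-8*d^2 + 8*d)
(4) = -2*y^2 - 17*y + 9
(5) = 18*d^2 + 81*d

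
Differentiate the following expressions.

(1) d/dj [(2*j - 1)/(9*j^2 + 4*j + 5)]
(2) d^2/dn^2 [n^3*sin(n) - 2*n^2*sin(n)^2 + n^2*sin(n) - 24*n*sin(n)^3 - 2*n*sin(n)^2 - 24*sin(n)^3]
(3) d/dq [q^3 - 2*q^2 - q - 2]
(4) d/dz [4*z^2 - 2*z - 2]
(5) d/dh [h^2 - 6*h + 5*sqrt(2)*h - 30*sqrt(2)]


(1) = 2*(-9*j^2 + 9*j + 7)/(81*j^4 + 72*j^3 + 106*j^2 + 40*j + 25)
(2) = -n^3*sin(n) - n^2*sin(n) + 6*n^2*cos(n) - 4*n^2*cos(2*n) + 24*n*sin(n) - 8*n*sin(2*n) - 54*n*sin(3*n) + 4*n*cos(n) - 4*n*cos(2*n) + 20*sin(n) - 4*sin(2*n) - 54*sin(3*n) - 36*cos(n) + 2*cos(2*n) + 36*cos(3*n) - 2
(3) = 3*q^2 - 4*q - 1
(4) = 8*z - 2
(5) = 2*h - 6 + 5*sqrt(2)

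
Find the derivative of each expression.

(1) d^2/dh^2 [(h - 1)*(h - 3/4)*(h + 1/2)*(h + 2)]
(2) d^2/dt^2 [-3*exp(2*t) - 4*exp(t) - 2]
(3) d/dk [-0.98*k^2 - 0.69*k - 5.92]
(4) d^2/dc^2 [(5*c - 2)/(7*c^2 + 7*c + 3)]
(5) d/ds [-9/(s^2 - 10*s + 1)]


(1) = 12*h^2 + 9*h/2 - 21/4
(2) = (-12*exp(t) - 4)*exp(t)
(3) = -1.96*k - 0.69
(4) = 14*(7*(2*c + 1)^2*(5*c - 2) - 3*(5*c + 1)*(7*c^2 + 7*c + 3))/(7*c^2 + 7*c + 3)^3
(5) = 18*(s - 5)/(s^2 - 10*s + 1)^2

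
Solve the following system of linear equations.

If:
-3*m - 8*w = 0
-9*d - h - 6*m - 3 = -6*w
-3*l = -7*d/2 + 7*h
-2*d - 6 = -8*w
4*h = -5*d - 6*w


Then:
d = 39/5
h = -69/5
l = 413/10
m = -36/5
w = 27/10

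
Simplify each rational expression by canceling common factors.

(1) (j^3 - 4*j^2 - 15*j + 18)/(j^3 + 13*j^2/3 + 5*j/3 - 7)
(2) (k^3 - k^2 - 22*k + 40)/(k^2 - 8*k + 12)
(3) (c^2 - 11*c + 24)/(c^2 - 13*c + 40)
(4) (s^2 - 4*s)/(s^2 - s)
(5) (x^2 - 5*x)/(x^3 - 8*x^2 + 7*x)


(1) = (3*j - 18)/(3*j + 7)
(2) = (k^2 + k - 20)/(k - 6)
(3) = (c - 3)/(c - 5)
(4) = (s - 4)/(s - 1)
(5) = (x - 5)/(x^2 - 8*x + 7)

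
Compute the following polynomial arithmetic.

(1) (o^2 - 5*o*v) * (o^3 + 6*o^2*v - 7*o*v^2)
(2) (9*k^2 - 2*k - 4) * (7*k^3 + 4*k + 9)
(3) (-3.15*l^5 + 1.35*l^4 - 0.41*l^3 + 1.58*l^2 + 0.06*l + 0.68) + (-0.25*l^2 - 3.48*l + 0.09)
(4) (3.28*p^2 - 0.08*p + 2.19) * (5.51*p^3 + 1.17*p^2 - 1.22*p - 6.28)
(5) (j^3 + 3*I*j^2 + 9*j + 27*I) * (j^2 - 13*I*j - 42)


(1) = o^5 + o^4*v - 37*o^3*v^2 + 35*o^2*v^3
(2) = 63*k^5 - 14*k^4 + 8*k^3 + 73*k^2 - 34*k - 36
(3) = -3.15*l^5 + 1.35*l^4 - 0.41*l^3 + 1.33*l^2 - 3.42*l + 0.77
(4) = 18.0728*p^5 + 3.3968*p^4 + 7.9717*p^3 - 17.9385*p^2 - 2.1694*p - 13.7532
(5) = j^5 - 10*I*j^4 + 6*j^3 - 216*I*j^2 - 27*j - 1134*I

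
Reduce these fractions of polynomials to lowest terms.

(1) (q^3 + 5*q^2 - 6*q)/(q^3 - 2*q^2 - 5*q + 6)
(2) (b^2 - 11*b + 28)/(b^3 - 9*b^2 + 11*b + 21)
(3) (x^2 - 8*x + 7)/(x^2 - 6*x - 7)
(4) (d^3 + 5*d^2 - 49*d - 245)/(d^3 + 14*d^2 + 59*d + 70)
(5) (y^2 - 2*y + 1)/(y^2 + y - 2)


(1) = (q^2 + 6*q)/(q^2 - q - 6)
(2) = (b - 4)/(b^2 - 2*b - 3)
(3) = (x - 1)/(x + 1)
(4) = (d - 7)/(d + 2)
(5) = (y - 1)/(y + 2)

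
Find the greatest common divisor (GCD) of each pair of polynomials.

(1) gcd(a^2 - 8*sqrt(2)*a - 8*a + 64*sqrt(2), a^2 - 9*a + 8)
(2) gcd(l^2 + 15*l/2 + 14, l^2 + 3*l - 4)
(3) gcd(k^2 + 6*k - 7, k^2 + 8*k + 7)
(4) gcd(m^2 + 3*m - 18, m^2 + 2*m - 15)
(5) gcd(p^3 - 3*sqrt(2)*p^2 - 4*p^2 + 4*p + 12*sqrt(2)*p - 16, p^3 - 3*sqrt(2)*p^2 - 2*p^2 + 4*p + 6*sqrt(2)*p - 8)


(1) = a - 8
(2) = l + 4
(3) = gcd((k - 1)*(k + 7), (k + 1)*(k + 7)) = k + 7
(4) = m - 3
(5) = p^2 - 3*sqrt(2)*p + 4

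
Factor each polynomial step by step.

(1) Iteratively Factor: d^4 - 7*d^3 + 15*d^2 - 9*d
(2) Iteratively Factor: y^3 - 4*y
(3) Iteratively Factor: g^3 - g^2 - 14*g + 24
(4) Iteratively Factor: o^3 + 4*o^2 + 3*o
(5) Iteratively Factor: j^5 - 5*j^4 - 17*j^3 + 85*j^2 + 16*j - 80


(1) = (d - 3)*(d^3 - 4*d^2 + 3*d) = (d - 3)*(d - 1)*(d^2 - 3*d) = (d - 3)^2*(d - 1)*(d)
(2) = (y + 2)*(y^2 - 2*y) = (y - 2)*(y + 2)*(y)
(3) = (g - 2)*(g^2 + g - 12) = (g - 2)*(g + 4)*(g - 3)
(4) = (o + 1)*(o^2 + 3*o) = o*(o + 1)*(o + 3)
(5) = (j - 4)*(j^4 - j^3 - 21*j^2 + j + 20) = (j - 5)*(j - 4)*(j^3 + 4*j^2 - j - 4) = (j - 5)*(j - 4)*(j + 1)*(j^2 + 3*j - 4) = (j - 5)*(j - 4)*(j + 1)*(j + 4)*(j - 1)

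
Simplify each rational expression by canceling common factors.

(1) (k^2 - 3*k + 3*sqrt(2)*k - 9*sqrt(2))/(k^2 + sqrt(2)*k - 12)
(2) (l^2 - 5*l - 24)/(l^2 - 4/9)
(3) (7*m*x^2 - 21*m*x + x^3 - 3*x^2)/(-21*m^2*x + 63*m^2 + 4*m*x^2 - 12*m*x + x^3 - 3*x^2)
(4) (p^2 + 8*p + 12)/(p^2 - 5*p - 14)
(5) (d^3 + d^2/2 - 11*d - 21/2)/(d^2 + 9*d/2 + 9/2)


(1) = (k - 3)/(k - 2*sqrt(2))
(2) = (9*l^2 - 45*l - 216)/(9*l^2 - 4)
(3) = x/(-3*m + x)
(4) = (p + 6)/(p - 7)
(5) = (2*d^2 - 5*d - 7)/(2*d + 3)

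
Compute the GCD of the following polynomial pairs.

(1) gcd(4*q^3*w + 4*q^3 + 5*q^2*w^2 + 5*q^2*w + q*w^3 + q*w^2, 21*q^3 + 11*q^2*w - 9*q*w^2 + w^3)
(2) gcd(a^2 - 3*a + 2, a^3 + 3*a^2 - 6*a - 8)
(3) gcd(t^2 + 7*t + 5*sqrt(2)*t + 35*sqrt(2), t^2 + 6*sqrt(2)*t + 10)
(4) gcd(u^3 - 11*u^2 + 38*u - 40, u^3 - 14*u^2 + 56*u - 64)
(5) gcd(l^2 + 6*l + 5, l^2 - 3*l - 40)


(1) = gcd((q + w)*(4*q + w)*(q*w + q), (-7*q + w)*(-3*q + w)*(q + w)) = q + w
(2) = a - 2
(3) = gcd((t + 7)*(t + 5*sqrt(2)), (t + sqrt(2))*(t + 5*sqrt(2))) = t + 5*sqrt(2)
(4) = u^2 - 6*u + 8
(5) = l + 5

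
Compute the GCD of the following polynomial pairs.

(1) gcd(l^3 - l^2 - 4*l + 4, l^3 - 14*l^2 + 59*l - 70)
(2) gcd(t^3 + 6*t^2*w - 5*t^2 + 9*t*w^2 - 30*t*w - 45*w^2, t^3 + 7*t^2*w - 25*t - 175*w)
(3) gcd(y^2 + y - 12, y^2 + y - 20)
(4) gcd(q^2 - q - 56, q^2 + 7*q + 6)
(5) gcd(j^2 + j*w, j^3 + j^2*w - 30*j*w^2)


(1) = gcd((l - 2)*(l - 1)*(l + 2), (l - 7)*(l - 5)*(l - 2)) = l - 2
(2) = gcd((t - 5)*(t + 3*w)^2, (t - 5)*(t + 5)*(t + 7*w)) = t - 5
(3) = 1
(4) = 1
(5) = j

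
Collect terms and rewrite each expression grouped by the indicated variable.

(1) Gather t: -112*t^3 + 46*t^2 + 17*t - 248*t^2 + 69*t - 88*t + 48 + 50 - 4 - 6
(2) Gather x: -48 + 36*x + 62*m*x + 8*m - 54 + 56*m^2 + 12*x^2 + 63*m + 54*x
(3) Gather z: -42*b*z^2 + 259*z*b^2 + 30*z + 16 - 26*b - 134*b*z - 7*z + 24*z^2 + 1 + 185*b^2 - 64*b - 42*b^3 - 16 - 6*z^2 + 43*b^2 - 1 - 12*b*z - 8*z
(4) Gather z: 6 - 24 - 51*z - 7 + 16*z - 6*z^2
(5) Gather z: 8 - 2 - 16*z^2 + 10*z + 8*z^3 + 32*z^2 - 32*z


(1) = -112*t^3 - 202*t^2 - 2*t + 88
(2) = 56*m^2 + 71*m + 12*x^2 + x*(62*m + 90) - 102
(3) = -42*b^3 + 228*b^2 - 90*b + z^2*(18 - 42*b) + z*(259*b^2 - 146*b + 15)
(4) = -6*z^2 - 35*z - 25
(5) = 8*z^3 + 16*z^2 - 22*z + 6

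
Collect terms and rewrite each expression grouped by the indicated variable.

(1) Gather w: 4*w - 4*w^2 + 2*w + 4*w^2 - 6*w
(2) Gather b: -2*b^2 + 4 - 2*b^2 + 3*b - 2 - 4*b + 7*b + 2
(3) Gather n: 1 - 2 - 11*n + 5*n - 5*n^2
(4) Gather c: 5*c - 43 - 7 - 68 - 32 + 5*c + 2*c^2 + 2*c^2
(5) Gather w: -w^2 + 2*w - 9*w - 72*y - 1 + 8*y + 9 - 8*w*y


(1) = 0
(2) = -4*b^2 + 6*b + 4
(3) = -5*n^2 - 6*n - 1
(4) = 4*c^2 + 10*c - 150
(5) = -w^2 + w*(-8*y - 7) - 64*y + 8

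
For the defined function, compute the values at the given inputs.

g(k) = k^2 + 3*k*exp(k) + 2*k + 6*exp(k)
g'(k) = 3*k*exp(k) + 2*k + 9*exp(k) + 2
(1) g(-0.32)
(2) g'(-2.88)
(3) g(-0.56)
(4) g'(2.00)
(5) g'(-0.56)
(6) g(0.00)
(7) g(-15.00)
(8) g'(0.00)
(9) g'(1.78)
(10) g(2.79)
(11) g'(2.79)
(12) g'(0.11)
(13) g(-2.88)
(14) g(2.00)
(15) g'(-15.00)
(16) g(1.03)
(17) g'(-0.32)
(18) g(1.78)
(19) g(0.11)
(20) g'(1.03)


(1) = 3.12
(2) = -3.74
(3) = 1.66
(4) = 116.84
(5) = 5.06
(6) = 6.00
(7) = 195.00
(8) = 11.00
(9) = 90.59
(10) = 247.32
(11) = 290.38
(12) = 12.63
(13) = 2.39
(14) = 96.67
(15) = -28.00
(16) = 28.58
(17) = 7.20
(18) = 73.97
(19) = 7.30
(20) = 37.92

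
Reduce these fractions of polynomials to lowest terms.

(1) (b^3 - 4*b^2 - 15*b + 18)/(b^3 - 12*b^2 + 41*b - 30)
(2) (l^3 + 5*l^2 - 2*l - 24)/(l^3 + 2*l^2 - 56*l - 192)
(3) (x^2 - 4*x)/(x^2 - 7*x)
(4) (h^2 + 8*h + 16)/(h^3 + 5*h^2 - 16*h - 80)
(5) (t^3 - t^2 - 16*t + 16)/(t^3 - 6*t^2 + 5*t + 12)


(1) = (b + 3)/(b - 5)
(2) = (l^2 + l - 6)/(l^2 - 2*l - 48)
(3) = (x - 4)/(x - 7)
(4) = (h + 4)/(h^2 + h - 20)
(5) = (t^2 + 3*t - 4)/(t^2 - 2*t - 3)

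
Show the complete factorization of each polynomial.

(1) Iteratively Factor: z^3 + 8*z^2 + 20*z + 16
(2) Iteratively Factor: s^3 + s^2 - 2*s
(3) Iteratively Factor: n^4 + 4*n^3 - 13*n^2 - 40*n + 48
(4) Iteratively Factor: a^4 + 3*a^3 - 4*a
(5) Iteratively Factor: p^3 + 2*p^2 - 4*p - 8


(1) = (z + 2)*(z^2 + 6*z + 8) = (z + 2)*(z + 4)*(z + 2)
(2) = (s - 1)*(s^2 + 2*s) = (s - 1)*(s + 2)*(s)
(3) = (n + 4)*(n^3 - 13*n + 12) = (n - 3)*(n + 4)*(n^2 + 3*n - 4) = (n - 3)*(n + 4)^2*(n - 1)
(4) = (a + 2)*(a^3 + a^2 - 2*a) = (a - 1)*(a + 2)*(a^2 + 2*a) = (a - 1)*(a + 2)^2*(a)
(5) = (p - 2)*(p^2 + 4*p + 4) = (p - 2)*(p + 2)*(p + 2)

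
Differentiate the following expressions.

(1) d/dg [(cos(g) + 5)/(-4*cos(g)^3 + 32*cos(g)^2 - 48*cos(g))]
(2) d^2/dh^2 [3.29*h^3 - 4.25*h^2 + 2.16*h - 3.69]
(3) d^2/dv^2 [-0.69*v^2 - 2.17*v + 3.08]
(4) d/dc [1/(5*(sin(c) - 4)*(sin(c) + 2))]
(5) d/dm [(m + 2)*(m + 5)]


(1) = (-2*cos(g)^3 - 7*cos(g)^2 + 80*cos(g) - 60)*sin(g)/(4*(cos(g) - 6)^2*(cos(g) - 2)^2*cos(g)^2)
(2) = 19.74*h - 8.5
(3) = -1.38000000000000
(4) = 2*(1 - sin(c))*cos(c)/(5*(sin(c) - 4)^2*(sin(c) + 2)^2)
(5) = 2*m + 7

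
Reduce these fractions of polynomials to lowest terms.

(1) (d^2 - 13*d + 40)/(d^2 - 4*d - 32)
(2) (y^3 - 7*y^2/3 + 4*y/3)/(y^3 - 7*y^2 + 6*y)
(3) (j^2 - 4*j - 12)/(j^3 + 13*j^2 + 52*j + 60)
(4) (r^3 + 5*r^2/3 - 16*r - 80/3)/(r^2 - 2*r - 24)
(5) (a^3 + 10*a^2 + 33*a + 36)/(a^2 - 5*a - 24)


(1) = (d - 5)/(d + 4)
(2) = (3*y - 4)/(3*y - 18)
(3) = (j - 6)/(j^2 + 11*j + 30)
(4) = (3*r^2 - 7*r - 20)/(3*r - 18)
(5) = (a^2 + 7*a + 12)/(a - 8)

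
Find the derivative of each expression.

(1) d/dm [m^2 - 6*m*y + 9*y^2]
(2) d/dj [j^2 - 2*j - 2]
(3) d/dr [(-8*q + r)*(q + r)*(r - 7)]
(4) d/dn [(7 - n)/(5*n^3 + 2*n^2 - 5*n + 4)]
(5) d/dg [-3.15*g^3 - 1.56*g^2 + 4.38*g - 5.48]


(1) = 2*m - 6*y
(2) = 2*j - 2
(3) = -8*q^2 - 14*q*r + 49*q + 3*r^2 - 14*r
(4) = (-5*n^3 - 2*n^2 + 5*n + (n - 7)*(15*n^2 + 4*n - 5) - 4)/(5*n^3 + 2*n^2 - 5*n + 4)^2
(5) = -9.45*g^2 - 3.12*g + 4.38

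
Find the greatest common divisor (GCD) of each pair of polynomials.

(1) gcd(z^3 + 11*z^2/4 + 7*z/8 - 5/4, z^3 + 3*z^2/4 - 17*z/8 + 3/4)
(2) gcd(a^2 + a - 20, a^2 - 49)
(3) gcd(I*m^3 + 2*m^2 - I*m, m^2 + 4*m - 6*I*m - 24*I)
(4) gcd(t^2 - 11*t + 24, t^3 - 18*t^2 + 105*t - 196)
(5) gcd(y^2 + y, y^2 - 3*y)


(1) = gcd((z - 1/2)*(z + 5/4)*(z + 2), (z - 3/4)*(z - 1/2)*(z + 2)) = z^2 + 3*z/2 - 1
(2) = 1
(3) = 1
(4) = gcd((t - 8)*(t - 3), (t - 7)^2*(t - 4)) = 1
(5) = y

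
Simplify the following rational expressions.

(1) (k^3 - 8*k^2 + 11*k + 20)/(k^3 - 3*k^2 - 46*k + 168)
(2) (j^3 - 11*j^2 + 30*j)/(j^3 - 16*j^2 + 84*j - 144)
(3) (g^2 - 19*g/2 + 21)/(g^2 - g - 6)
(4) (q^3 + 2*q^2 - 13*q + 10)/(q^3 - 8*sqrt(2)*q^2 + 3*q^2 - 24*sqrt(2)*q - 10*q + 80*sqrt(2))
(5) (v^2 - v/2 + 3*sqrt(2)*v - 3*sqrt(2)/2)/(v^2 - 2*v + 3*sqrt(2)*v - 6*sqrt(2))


(1) = (k^2 - 4*k - 5)/(k^2 + k - 42)
(2) = (j^2 - 5*j)/(j^2 - 10*j + 24)
(3) = (2*g^2 - 19*g + 42)/(2*g^2 - 2*g - 12)
(4) = (q - 1)/(q - 8*sqrt(2))
(5) = (2*v - 1)/(2*v - 4)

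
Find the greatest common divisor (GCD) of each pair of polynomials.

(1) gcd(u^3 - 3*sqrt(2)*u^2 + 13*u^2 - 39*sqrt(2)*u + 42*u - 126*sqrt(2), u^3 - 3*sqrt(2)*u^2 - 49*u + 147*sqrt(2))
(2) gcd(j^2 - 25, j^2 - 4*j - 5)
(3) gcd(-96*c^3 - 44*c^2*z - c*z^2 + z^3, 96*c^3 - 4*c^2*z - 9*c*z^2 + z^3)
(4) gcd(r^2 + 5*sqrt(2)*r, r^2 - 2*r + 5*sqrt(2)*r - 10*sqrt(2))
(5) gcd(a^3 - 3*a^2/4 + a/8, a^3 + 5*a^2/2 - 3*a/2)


(1) = u^2 + u*(7 - 3*sqrt(2)) - 21*sqrt(2)
(2) = j - 5
(3) = -24*c^2 - 5*c*z + z^2
(4) = r + 5*sqrt(2)
(5) = gcd(a*(a - 1/2)*(a - 1/4), a*(a - 1/2)*(a + 3)) = a^2 - a/2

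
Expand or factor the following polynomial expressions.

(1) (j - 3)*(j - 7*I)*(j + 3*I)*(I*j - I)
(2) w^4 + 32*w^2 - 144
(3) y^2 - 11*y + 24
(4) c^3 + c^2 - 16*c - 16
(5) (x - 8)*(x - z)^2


(1) = I*j^4 + 4*j^3 - 4*I*j^3 - 16*j^2 + 24*I*j^2 + 12*j - 84*I*j + 63*I
(2) = (w - 2)*(w + 2)*(w - 6*I)*(w + 6*I)
(3) = (y - 8)*(y - 3)
(4) = (c - 4)*(c + 1)*(c + 4)
(5) = x^3 - 2*x^2*z - 8*x^2 + x*z^2 + 16*x*z - 8*z^2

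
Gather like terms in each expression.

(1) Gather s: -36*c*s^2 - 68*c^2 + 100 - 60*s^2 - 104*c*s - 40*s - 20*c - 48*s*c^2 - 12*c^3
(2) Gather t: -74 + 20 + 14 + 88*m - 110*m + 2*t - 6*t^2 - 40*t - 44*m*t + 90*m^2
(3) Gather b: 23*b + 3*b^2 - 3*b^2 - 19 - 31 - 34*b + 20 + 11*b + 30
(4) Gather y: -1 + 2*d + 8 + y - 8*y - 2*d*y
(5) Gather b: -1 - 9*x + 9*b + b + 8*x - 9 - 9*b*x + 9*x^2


(1) = -12*c^3 - 68*c^2 - 20*c + s^2*(-36*c - 60) + s*(-48*c^2 - 104*c - 40) + 100
(2) = 90*m^2 - 22*m - 6*t^2 + t*(-44*m - 38) - 40
(3) = 0
(4) = 2*d + y*(-2*d - 7) + 7
(5) = b*(10 - 9*x) + 9*x^2 - x - 10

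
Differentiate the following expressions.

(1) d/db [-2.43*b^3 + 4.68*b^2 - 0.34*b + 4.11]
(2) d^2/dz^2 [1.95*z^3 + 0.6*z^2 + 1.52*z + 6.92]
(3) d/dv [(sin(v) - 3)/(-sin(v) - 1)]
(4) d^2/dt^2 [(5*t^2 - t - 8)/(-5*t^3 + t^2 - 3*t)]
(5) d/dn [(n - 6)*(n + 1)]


(1) = -7.29*b^2 + 9.36*b - 0.34
(2) = 11.7*z + 1.2
(3) = -4*cos(v)/(sin(v) + 1)^2
(4) = 2*(-125*t^6 + 75*t^5 + 1410*t^4 - 349*t^3 + 384*t^2 - 72*t + 72)/(t^3*(125*t^6 - 75*t^5 + 240*t^4 - 91*t^3 + 144*t^2 - 27*t + 27))
(5) = 2*n - 5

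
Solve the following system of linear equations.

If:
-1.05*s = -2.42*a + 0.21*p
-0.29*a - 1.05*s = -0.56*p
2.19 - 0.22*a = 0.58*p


Then:
a = 0.97
p = 3.41
s = 1.55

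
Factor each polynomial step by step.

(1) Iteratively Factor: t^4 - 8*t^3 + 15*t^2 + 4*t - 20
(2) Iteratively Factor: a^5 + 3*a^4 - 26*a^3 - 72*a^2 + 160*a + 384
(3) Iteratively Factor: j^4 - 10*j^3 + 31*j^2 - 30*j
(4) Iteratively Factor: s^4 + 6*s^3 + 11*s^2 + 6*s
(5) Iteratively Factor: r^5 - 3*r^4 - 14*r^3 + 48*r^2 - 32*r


(1) = (t - 2)*(t^3 - 6*t^2 + 3*t + 10) = (t - 5)*(t - 2)*(t^2 - t - 2) = (t - 5)*(t - 2)^2*(t + 1)
(2) = (a + 4)*(a^4 - a^3 - 22*a^2 + 16*a + 96) = (a + 2)*(a + 4)*(a^3 - 3*a^2 - 16*a + 48) = (a - 4)*(a + 2)*(a + 4)*(a^2 + a - 12) = (a - 4)*(a - 3)*(a + 2)*(a + 4)*(a + 4)
(3) = (j)*(j^3 - 10*j^2 + 31*j - 30) = j*(j - 2)*(j^2 - 8*j + 15) = j*(j - 3)*(j - 2)*(j - 5)
(4) = (s + 3)*(s^3 + 3*s^2 + 2*s) = (s + 2)*(s + 3)*(s^2 + s) = s*(s + 2)*(s + 3)*(s + 1)
(5) = (r - 4)*(r^4 + r^3 - 10*r^2 + 8*r) = (r - 4)*(r + 4)*(r^3 - 3*r^2 + 2*r) = r*(r - 4)*(r + 4)*(r^2 - 3*r + 2) = r*(r - 4)*(r - 1)*(r + 4)*(r - 2)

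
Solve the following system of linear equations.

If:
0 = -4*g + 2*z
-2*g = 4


Then:
g = -2
z = -4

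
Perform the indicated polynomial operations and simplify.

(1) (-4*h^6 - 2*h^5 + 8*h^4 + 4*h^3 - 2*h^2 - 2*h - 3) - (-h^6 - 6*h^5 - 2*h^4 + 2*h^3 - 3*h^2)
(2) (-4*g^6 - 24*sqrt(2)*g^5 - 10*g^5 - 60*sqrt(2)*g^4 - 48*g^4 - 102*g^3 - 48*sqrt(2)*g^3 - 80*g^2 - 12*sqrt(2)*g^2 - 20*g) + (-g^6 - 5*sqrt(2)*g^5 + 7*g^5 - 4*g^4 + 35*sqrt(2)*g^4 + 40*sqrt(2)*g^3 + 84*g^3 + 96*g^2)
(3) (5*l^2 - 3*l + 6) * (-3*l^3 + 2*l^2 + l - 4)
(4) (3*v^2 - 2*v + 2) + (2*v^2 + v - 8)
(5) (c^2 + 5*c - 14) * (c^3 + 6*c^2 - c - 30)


(1) = -3*h^6 + 4*h^5 + 10*h^4 + 2*h^3 + h^2 - 2*h - 3
(2) = -5*g^6 - 29*sqrt(2)*g^5 - 3*g^5 - 52*g^4 - 25*sqrt(2)*g^4 - 18*g^3 - 8*sqrt(2)*g^3 - 12*sqrt(2)*g^2 + 16*g^2 - 20*g
(3) = -15*l^5 + 19*l^4 - 19*l^3 - 11*l^2 + 18*l - 24
(4) = 5*v^2 - v - 6
(5) = c^5 + 11*c^4 + 15*c^3 - 119*c^2 - 136*c + 420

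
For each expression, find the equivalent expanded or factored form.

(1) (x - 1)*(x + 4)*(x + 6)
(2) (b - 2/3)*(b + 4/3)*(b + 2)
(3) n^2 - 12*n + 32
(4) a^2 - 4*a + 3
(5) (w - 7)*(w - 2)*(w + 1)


(1) = x^3 + 9*x^2 + 14*x - 24
(2) = b^3 + 8*b^2/3 + 4*b/9 - 16/9
(3) = (n - 8)*(n - 4)
(4) = (a - 3)*(a - 1)
(5) = w^3 - 8*w^2 + 5*w + 14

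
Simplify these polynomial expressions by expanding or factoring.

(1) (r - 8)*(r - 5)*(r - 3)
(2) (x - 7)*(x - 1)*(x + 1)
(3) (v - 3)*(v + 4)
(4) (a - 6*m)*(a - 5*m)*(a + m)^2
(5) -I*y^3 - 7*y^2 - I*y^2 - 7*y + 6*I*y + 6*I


(1) = r^3 - 16*r^2 + 79*r - 120
(2) = x^3 - 7*x^2 - x + 7
(3) = v^2 + v - 12
(4) = a^4 - 9*a^3*m + 9*a^2*m^2 + 49*a*m^3 + 30*m^4
(5) = (y - 6*I)*(y - I)*(-I*y - I)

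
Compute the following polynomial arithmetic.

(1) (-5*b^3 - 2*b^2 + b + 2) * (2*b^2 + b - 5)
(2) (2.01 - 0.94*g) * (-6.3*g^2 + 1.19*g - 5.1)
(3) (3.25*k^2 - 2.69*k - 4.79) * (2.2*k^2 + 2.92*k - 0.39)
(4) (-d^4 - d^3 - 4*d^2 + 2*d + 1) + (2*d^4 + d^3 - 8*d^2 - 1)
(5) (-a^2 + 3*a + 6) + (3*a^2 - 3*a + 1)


(1) = -10*b^5 - 9*b^4 + 25*b^3 + 15*b^2 - 3*b - 10
(2) = 5.922*g^3 - 13.7816*g^2 + 7.1859*g - 10.251
(3) = 7.15*k^4 + 3.572*k^3 - 19.6603*k^2 - 12.9377*k + 1.8681
(4) = d^4 - 12*d^2 + 2*d
(5) = 2*a^2 + 7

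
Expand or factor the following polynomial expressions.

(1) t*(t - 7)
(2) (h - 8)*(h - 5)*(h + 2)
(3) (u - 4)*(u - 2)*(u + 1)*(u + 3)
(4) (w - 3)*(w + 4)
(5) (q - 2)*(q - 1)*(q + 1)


(1) = t^2 - 7*t
(2) = h^3 - 11*h^2 + 14*h + 80
(3) = u^4 - 2*u^3 - 13*u^2 + 14*u + 24
(4) = w^2 + w - 12
(5) = q^3 - 2*q^2 - q + 2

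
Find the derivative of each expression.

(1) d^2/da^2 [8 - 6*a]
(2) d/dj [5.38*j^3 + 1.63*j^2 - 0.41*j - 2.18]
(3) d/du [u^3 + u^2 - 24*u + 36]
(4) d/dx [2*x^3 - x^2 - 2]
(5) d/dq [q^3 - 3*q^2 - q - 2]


(1) = 0
(2) = 16.14*j^2 + 3.26*j - 0.41
(3) = 3*u^2 + 2*u - 24
(4) = 2*x*(3*x - 1)
(5) = 3*q^2 - 6*q - 1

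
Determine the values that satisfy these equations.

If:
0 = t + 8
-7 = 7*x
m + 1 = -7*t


Then:
m = 55
t = -8
x = -1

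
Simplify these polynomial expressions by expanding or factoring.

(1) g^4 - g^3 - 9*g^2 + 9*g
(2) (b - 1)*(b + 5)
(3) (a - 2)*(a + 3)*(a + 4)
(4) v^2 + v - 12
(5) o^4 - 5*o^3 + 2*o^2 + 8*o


(1) = g*(g - 3)*(g - 1)*(g + 3)
(2) = b^2 + 4*b - 5
(3) = a^3 + 5*a^2 - 2*a - 24
(4) = (v - 3)*(v + 4)
(5) = o*(o - 4)*(o - 2)*(o + 1)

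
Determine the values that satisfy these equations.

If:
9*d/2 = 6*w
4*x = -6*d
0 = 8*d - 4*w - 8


Then:
d = 8/5
w = 6/5
x = -12/5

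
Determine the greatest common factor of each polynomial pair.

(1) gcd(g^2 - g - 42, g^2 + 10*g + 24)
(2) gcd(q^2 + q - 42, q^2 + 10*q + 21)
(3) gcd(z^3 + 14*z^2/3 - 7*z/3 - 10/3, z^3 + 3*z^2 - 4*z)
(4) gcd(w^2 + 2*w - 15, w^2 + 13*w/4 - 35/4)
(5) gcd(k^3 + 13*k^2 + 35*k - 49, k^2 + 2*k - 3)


(1) = g + 6
(2) = q + 7
(3) = z - 1
(4) = gcd((w - 3)*(w + 5), (w - 7/4)*(w + 5)) = w + 5
(5) = gcd((k - 1)*(k + 7)^2, (k - 1)*(k + 3)) = k - 1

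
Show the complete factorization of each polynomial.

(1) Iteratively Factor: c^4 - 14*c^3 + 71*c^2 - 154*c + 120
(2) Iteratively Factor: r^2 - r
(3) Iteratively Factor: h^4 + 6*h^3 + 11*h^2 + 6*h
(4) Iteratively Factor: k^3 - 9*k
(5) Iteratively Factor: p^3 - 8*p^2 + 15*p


(1) = (c - 5)*(c^3 - 9*c^2 + 26*c - 24) = (c - 5)*(c - 4)*(c^2 - 5*c + 6) = (c - 5)*(c - 4)*(c - 3)*(c - 2)
(2) = (r)*(r - 1)
(3) = (h + 1)*(h^3 + 5*h^2 + 6*h) = h*(h + 1)*(h^2 + 5*h + 6) = h*(h + 1)*(h + 2)*(h + 3)
(4) = (k)*(k^2 - 9) = k*(k + 3)*(k - 3)
(5) = (p - 3)*(p^2 - 5*p) = p*(p - 3)*(p - 5)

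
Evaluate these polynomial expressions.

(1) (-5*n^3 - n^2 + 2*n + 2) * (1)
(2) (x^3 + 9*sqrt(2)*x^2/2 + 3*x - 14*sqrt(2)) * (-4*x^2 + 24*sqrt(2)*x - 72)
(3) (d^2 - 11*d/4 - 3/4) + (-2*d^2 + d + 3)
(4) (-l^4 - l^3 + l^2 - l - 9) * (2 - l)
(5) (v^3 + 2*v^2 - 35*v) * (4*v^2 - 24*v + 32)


(1) = -5*n^3 - n^2 + 2*n + 2
(2) = -4*x^5 + 6*sqrt(2)*x^4 + 132*x^3 - 196*sqrt(2)*x^2 - 888*x + 1008*sqrt(2)
(3) = -d^2 - 7*d/4 + 9/4
(4) = l^5 - l^4 - 3*l^3 + 3*l^2 + 7*l - 18
(5) = 4*v^5 - 16*v^4 - 156*v^3 + 904*v^2 - 1120*v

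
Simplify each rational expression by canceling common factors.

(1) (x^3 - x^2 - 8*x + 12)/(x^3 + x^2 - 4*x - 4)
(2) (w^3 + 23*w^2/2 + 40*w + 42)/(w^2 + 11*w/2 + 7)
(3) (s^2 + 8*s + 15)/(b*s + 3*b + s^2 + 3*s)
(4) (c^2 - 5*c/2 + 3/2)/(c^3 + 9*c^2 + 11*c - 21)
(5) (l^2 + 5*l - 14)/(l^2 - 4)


(1) = (x^2 + x - 6)/(x^2 + 3*x + 2)
(2) = w + 6
(3) = (s + 5)/(b + s)
(4) = (2*c - 3)/(2*c^2 + 20*c + 42)
(5) = (l + 7)/(l + 2)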